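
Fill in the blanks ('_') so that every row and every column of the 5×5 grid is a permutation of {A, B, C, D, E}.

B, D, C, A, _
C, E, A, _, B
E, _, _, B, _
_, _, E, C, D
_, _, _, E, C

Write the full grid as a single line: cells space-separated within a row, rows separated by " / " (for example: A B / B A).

B D C A E / C E A D B / E C D B A / A B E C D / D A B E C

(r1,c5) = E
(r2,c4) = D
(r3,c3) = D
(r3,c5) = A
(r4,c1) = A
(r4,c2) = B
(r5,c1) = D
(r5,c2) = A
(r5,c3) = B
(r3,c2) = C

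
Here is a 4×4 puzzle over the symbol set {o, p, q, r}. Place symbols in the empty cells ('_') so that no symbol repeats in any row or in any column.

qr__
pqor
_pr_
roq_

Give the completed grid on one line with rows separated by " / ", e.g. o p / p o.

At row 1, column 3: row 1 has {q,r}; column 3 has {o,q,r}; that leaves p.
At row 1, column 4: row 1 has {p,q,r}; column 4 has {r}; that leaves o.
At row 3, column 1: row 3 has {p,r}; column 1 has {p,q,r}; that leaves o.
At row 3, column 4: row 3 has {o,p,r}; column 4 has {o,r}; that leaves q.
At row 4, column 4: row 4 has {o,q,r}; column 4 has {o,q,r}; that leaves p.

q r p o / p q o r / o p r q / r o q p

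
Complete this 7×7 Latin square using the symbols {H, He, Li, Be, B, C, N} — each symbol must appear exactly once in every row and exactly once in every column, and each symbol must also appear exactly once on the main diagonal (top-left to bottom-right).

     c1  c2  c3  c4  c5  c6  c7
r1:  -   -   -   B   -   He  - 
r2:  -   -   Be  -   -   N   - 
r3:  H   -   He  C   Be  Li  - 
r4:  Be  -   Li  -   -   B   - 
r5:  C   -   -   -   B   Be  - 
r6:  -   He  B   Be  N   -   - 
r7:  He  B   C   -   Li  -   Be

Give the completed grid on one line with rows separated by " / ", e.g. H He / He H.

N Be H B C He Li / B Li Be He H N C / H N He C Be Li B / Be C Li H He B N / C H N Li B Be He / Li He B Be N C H / He B C N Li H Be

(r3,c2) = N
(r3,c7) = B
(r6,c1) = Li
(r7,c6) = H
(r1,c1) = N
(r1,c3) = H
(r1,c5) = C
(r1,c7) = Li
(r2,c1) = B
(r4,c4) = H
(r4,c5) = He
(r5,c3) = N
(r6,c6) = C
(r6,c7) = H
(r7,c4) = N
(r1,c2) = Be
(r2,c2) = Li
(r2,c4) = He
(r2,c5) = H
(r2,c7) = C
(r4,c2) = C
(r4,c7) = N
(r5,c2) = H
(r5,c4) = Li
(r5,c7) = He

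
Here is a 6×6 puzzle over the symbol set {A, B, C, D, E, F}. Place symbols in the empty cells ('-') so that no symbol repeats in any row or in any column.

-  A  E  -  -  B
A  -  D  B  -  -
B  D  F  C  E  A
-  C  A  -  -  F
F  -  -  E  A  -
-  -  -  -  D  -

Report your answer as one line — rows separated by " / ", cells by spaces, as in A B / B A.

Cell (r4,c4): row 4 has {A,C,F}; column 4 has {B,C,E} → D.
Cell (r4,c5): row 4 has {A,C,D,F}; column 5 has {A,D,E} → B.
Cell (r5,c2): row 5 has {A,E,F}; column 2 has {A,C,D} → B.
Cell (r5,c3): row 5 has {A,B,E,F}; column 3 has {A,D,E,F} → C.
Cell (r5,c6): row 5 has {A,B,C,E,F}; column 6 has {A,B,F} → D.
Cell (r6,c3): row 6 has {D}; column 3 has {A,C,D,E,F} → B.
Cell (r1,c4): row 1 has {A,B,E}; column 4 has {B,C,D,E} → F.
Cell (r1,c5): row 1 has {A,B,E,F}; column 5 has {A,B,D,E} → C.
Cell (r2,c5): row 2 has {A,B,D}; column 5 has {A,B,C,D,E} → F.
Cell (r4,c1): row 4 has {A,B,C,D,F}; column 1 has {A,B,F} → E.
Cell (r6,c1): row 6 has {B,D}; column 1 has {A,B,E,F} → C.
Cell (r6,c4): row 6 has {B,C,D}; column 4 has {B,C,D,E,F} → A.
Cell (r6,c6): row 6 has {A,B,C,D}; column 6 has {A,B,D,F} → E.
Cell (r1,c1): row 1 has {A,B,C,E,F}; column 1 has {A,B,C,E,F} → D.
Cell (r2,c2): row 2 has {A,B,D,F}; column 2 has {A,B,C,D} → E.
Cell (r2,c6): row 2 has {A,B,D,E,F}; column 6 has {A,B,D,E,F} → C.
Cell (r6,c2): row 6 has {A,B,C,D,E}; column 2 has {A,B,C,D,E} → F.

D A E F C B / A E D B F C / B D F C E A / E C A D B F / F B C E A D / C F B A D E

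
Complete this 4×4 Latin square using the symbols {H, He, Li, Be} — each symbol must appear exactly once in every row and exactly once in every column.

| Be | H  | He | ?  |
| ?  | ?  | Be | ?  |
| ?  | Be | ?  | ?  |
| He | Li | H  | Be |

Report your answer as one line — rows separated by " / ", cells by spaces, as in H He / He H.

row 1 has {H,He,Be}; column 4 has {Be} — only Li is left for (r1,c4).
row 2 has {Be}; column 2 has {H,Li,Be} — only He is left for (r2,c2).
row 2 has {He,Be}; column 4 has {Li,Be} — only H is left for (r2,c4).
row 3 has {Be}; column 3 has {H,He,Be} — only Li is left for (r3,c3).
row 3 has {Li,Be}; column 4 has {H,Li,Be} — only He is left for (r3,c4).
row 2 has {H,He,Be}; column 1 has {He,Be} — only Li is left for (r2,c1).
row 3 has {He,Li,Be}; column 1 has {He,Li,Be} — only H is left for (r3,c1).

Be H He Li / Li He Be H / H Be Li He / He Li H Be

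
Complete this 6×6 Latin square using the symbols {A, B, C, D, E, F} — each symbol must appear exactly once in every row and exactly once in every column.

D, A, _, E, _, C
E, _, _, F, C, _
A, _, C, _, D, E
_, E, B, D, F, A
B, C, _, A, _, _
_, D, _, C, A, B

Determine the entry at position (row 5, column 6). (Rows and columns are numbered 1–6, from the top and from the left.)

F

(r1,c3) = F
(r1,c5) = B
(r2,c2) = B
(r2,c6) = D
(r3,c2) = F
(r3,c4) = B
(r4,c1) = C
(r5,c5) = E
(r5,c6) = F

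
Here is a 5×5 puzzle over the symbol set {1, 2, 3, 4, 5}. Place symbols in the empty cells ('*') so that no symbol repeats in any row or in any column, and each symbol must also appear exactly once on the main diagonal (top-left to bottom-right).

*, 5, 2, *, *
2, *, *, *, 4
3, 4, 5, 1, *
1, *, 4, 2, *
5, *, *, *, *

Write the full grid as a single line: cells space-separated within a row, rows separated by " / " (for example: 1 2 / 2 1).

At row 1, column 1: row 1 has {2,5}; column 1 has {1,2,3,5}; the diagonal has {2,5}; that leaves 4.
At row 1, column 4: row 1 has {2,4,5}; column 4 has {1,2}; that leaves 3.
At row 1, column 5: row 1 has {2,3,4,5}; column 5 has {4}; that leaves 1.
At row 2, column 4: row 2 has {2,4}; column 4 has {1,2,3}; that leaves 5.
At row 3, column 5: row 3 has {1,3,4,5}; column 5 has {1,4}; that leaves 2.
At row 4, column 2: row 4 has {1,2,4}; column 2 has {4,5}; that leaves 3.
At row 4, column 5: row 4 has {1,2,3,4}; column 5 has {1,2,4}; that leaves 5.
At row 5, column 4: row 5 has {5}; column 4 has {1,2,3,5}; that leaves 4.
At row 5, column 5: row 5 has {4,5}; column 5 has {1,2,4,5}; the diagonal has {2,4,5}; that leaves 3.
At row 2, column 2: row 2 has {2,4,5}; column 2 has {3,4,5}; the diagonal has {2,3,4,5}; that leaves 1.
At row 2, column 3: row 2 has {1,2,4,5}; column 3 has {2,4,5}; that leaves 3.
At row 5, column 2: row 5 has {3,4,5}; column 2 has {1,3,4,5}; that leaves 2.
At row 5, column 3: row 5 has {2,3,4,5}; column 3 has {2,3,4,5}; that leaves 1.

4 5 2 3 1 / 2 1 3 5 4 / 3 4 5 1 2 / 1 3 4 2 5 / 5 2 1 4 3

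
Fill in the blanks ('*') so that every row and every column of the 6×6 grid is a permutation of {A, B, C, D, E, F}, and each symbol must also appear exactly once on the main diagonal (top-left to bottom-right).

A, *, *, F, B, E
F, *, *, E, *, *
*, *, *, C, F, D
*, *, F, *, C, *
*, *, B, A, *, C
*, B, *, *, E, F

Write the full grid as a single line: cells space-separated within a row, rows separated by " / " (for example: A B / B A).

A D C F B E / F C D E A B / B A E C F D / D E F B C A / E F B A D C / C B A D E F

At row 3, column 3: row 3 has {C,D,F}; column 3 has {B,F}; the diagonal has {A,F}; that leaves E.
At row 5, column 5: row 5 has {A,B,C}; column 5 has {B,C,E,F}; the diagonal has {A,E,F}; that leaves D.
At row 6, column 4: row 6 has {B,E,F}; column 4 has {A,C,E,F}; that leaves D.
At row 2, column 2: row 2 has {E,F}; column 2 has {B}; the diagonal has {A,D,E,F}; that leaves C.
At row 2, column 5: row 2 has {C,E,F}; column 5 has {B,C,D,E,F}; that leaves A.
At row 2, column 6: row 2 has {A,C,E,F}; column 6 has {C,D,E,F}; that leaves B.
At row 3, column 1: row 3 has {C,D,E,F}; column 1 has {A,F}; that leaves B.
At row 3, column 2: row 3 has {B,C,D,E,F}; column 2 has {B,C}; that leaves A.
At row 4, column 4: row 4 has {C,F}; column 4 has {A,C,D,E,F}; the diagonal has {A,C,D,E,F}; that leaves B.
At row 4, column 6: row 4 has {B,C,F}; column 6 has {B,C,D,E,F}; that leaves A.
At row 5, column 1: row 5 has {A,B,C,D}; column 1 has {A,B,F}; that leaves E.
At row 5, column 2: row 5 has {A,B,C,D,E}; column 2 has {A,B,C}; that leaves F.
At row 6, column 1: row 6 has {B,D,E,F}; column 1 has {A,B,E,F}; that leaves C.
At row 6, column 3: row 6 has {B,C,D,E,F}; column 3 has {B,E,F}; that leaves A.
At row 1, column 2: row 1 has {A,B,E,F}; column 2 has {A,B,C,F}; that leaves D.
At row 1, column 3: row 1 has {A,B,D,E,F}; column 3 has {A,B,E,F}; that leaves C.
At row 2, column 3: row 2 has {A,B,C,E,F}; column 3 has {A,B,C,E,F}; that leaves D.
At row 4, column 1: row 4 has {A,B,C,F}; column 1 has {A,B,C,E,F}; that leaves D.
At row 4, column 2: row 4 has {A,B,C,D,F}; column 2 has {A,B,C,D,F}; that leaves E.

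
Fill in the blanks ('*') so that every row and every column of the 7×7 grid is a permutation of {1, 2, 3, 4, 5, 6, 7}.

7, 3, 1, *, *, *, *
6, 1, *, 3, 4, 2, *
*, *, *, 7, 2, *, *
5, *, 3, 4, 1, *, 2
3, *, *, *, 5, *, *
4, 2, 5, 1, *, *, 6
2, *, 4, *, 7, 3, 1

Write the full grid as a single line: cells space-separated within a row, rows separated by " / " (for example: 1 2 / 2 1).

7 3 1 2 6 5 4 / 6 1 7 3 4 2 5 / 1 5 6 7 2 4 3 / 5 7 3 4 1 6 2 / 3 4 2 6 5 1 7 / 4 2 5 1 3 7 6 / 2 6 4 5 7 3 1

At row 1, column 5: row 1 has {1,3,7}; column 5 has {1,2,4,5,7}; that leaves 6.
At row 2, column 3: row 2 has {1,2,3,4,6}; column 3 has {1,3,4,5}; that leaves 7.
At row 2, column 7: row 2 has {1,2,3,4,6,7}; column 7 has {1,2,6}; that leaves 5.
At row 3, column 1: row 3 has {2,7}; column 1 has {2,3,4,5,6,7}; that leaves 1.
At row 3, column 3: row 3 has {1,2,7}; column 3 has {1,3,4,5,7}; that leaves 6.
At row 5, column 3: row 5 has {3,5}; column 3 has {1,3,4,5,6,7}; that leaves 2.
At row 5, column 4: row 5 has {2,3,5}; column 4 has {1,3,4,7}; that leaves 6.
At row 6, column 5: row 6 has {1,2,4,5,6}; column 5 has {1,2,4,5,6,7}; that leaves 3.
At row 6, column 6: row 6 has {1,2,3,4,5,6}; column 6 has {2,3}; that leaves 7.
At row 7, column 4: row 7 has {1,2,3,4,7}; column 4 has {1,3,4,6,7}; that leaves 5.
At row 1, column 4: row 1 has {1,3,6,7}; column 4 has {1,3,4,5,6,7}; that leaves 2.
At row 1, column 7: row 1 has {1,2,3,6,7}; column 7 has {1,2,5,6}; that leaves 4.
At row 3, column 7: row 3 has {1,2,6,7}; column 7 has {1,2,4,5,6}; that leaves 3.
At row 4, column 6: row 4 has {1,2,3,4,5}; column 6 has {2,3,7}; that leaves 6.
At row 5, column 7: row 5 has {2,3,5,6}; column 7 has {1,2,3,4,5,6}; that leaves 7.
At row 7, column 2: row 7 has {1,2,3,4,5,7}; column 2 has {1,2,3}; that leaves 6.
At row 1, column 6: row 1 has {1,2,3,4,6,7}; column 6 has {2,3,6,7}; that leaves 5.
At row 3, column 6: row 3 has {1,2,3,6,7}; column 6 has {2,3,5,6,7}; that leaves 4.
At row 4, column 2: row 4 has {1,2,3,4,5,6}; column 2 has {1,2,3,6}; that leaves 7.
At row 5, column 2: row 5 has {2,3,5,6,7}; column 2 has {1,2,3,6,7}; that leaves 4.
At row 5, column 6: row 5 has {2,3,4,5,6,7}; column 6 has {2,3,4,5,6,7}; that leaves 1.
At row 3, column 2: row 3 has {1,2,3,4,6,7}; column 2 has {1,2,3,4,6,7}; that leaves 5.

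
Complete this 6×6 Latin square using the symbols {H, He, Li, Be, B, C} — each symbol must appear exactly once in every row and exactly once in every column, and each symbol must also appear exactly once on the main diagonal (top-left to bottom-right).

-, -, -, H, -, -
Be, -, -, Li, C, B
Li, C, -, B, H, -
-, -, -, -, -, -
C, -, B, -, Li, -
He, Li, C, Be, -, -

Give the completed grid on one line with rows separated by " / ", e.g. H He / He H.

(r1,c1): row 1 has {H}; column 1 has {He,Li,Be,C}; the diagonal has {Li}, so it must be B.
(r4,c1): row 4 is empty so far; column 1 has {He,Li,Be,B,C}, so it must be H.
(r5,c4): row 5 has {Li,B,C}; column 4 has {H,Li,Be,B}, so it must be He.
(r6,c5): row 6 has {He,Li,Be,C}; column 5 has {H,Li,C}, so it must be B.
(r6,c6): row 6 has {He,Li,Be,B,C}; column 6 has {B}; the diagonal has {Li,B}, so it must be H.
(r2,c2): row 2 has {Li,Be,B,C}; column 2 has {Li,C}; the diagonal has {H,Li,B}, so it must be He.
(r2,c3): row 2 has {He,Li,Be,B,C}; column 3 has {B,C}, so it must be H.
(r3,c3): row 3 has {H,Li,B,C}; column 3 has {H,B,C}; the diagonal has {H,He,Li,B}, so it must be Be.
(r3,c6): row 3 has {H,Li,Be,B,C}; column 6 has {H,B}, so it must be He.
(r4,c4): row 4 has {H}; column 4 has {H,He,Li,Be,B}; the diagonal has {H,He,Li,Be,B}, so it must be C.
(r5,c6): row 5 has {He,Li,B,C}; column 6 has {H,He,B}, so it must be Be.
(r1,c2): row 1 has {H,B}; column 2 has {He,Li,C}, so it must be Be.
(r1,c5): row 1 has {H,Be,B}; column 5 has {H,Li,B,C}, so it must be He.
(r4,c2): row 4 has {H,C}; column 2 has {He,Li,Be,C}, so it must be B.
(r4,c5): row 4 has {H,B,C}; column 5 has {H,He,Li,B,C}, so it must be Be.
(r4,c6): row 4 has {H,Be,B,C}; column 6 has {H,He,Be,B}, so it must be Li.
(r5,c2): row 5 has {He,Li,Be,B,C}; column 2 has {He,Li,Be,B,C}, so it must be H.
(r1,c3): row 1 has {H,He,Be,B}; column 3 has {H,Be,B,C}, so it must be Li.
(r1,c6): row 1 has {H,He,Li,Be,B}; column 6 has {H,He,Li,Be,B}, so it must be C.
(r4,c3): row 4 has {H,Li,Be,B,C}; column 3 has {H,Li,Be,B,C}, so it must be He.

B Be Li H He C / Be He H Li C B / Li C Be B H He / H B He C Be Li / C H B He Li Be / He Li C Be B H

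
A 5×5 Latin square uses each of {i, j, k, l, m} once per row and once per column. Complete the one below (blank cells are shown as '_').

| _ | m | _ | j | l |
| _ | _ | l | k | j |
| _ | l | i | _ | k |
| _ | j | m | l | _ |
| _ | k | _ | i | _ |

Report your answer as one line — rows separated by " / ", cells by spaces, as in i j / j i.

i m k j l / m i l k j / j l i m k / k j m l i / l k j i m

row 1 has {j,l,m}; column 3 has {i,l,m} — only k is left for (r1,c3).
row 2 has {j,k,l}; column 2 has {j,k,l,m} — only i is left for (r2,c2).
row 3 has {i,k,l}; column 4 has {i,j,k,l} — only m is left for (r3,c4).
row 4 has {j,l,m}; column 5 has {j,k,l} — only i is left for (r4,c5).
row 5 has {i,k}; column 3 has {i,k,l,m} — only j is left for (r5,c3).
row 5 has {i,j,k}; column 5 has {i,j,k,l} — only m is left for (r5,c5).
row 1 has {j,k,l,m}; column 1 is empty so far — only i is left for (r1,c1).
row 2 has {i,j,k,l}; column 1 has {i} — only m is left for (r2,c1).
row 3 has {i,k,l,m}; column 1 has {i,m} — only j is left for (r3,c1).
row 4 has {i,j,l,m}; column 1 has {i,j,m} — only k is left for (r4,c1).
row 5 has {i,j,k,m}; column 1 has {i,j,k,m} — only l is left for (r5,c1).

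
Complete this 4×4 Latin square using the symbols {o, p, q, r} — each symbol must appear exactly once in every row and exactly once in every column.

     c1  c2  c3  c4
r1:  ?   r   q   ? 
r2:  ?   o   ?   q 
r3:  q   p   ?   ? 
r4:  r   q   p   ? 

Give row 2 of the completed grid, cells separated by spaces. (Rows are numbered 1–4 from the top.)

p o r q

row 2 has {o,q}; column 1 has {q,r} — only p is left for (r2,c1).
row 2 has {o,p,q}; column 3 has {p,q} — only r is left for (r2,c3).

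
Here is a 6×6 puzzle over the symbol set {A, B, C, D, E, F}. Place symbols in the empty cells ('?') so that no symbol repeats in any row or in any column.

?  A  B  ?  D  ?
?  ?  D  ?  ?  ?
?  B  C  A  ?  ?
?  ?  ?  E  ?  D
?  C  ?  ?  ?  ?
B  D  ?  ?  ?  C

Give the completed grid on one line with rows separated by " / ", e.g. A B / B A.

(r4,c2): row 4 has {D,E}; column 2 has {A,B,C,D}, so it must be F.
(r4,c3): row 4 has {D,E,F}; column 3 has {B,C,D}, so it must be A.
(r6,c4): row 6 has {B,C,D}; column 4 has {A,E}, so it must be F.
(r1,c4): row 1 has {A,B,D}; column 4 has {A,E,F}, so it must be C.
(r2,c2): row 2 has {D}; column 2 has {A,B,C,D,F}, so it must be E.
(r2,c4): row 2 has {D,E}; column 4 has {A,C,E,F}, so it must be B.
(r4,c1): row 4 has {A,D,E,F}; column 1 has {B}, so it must be C.
(r4,c5): row 4 has {A,C,D,E,F}; column 5 has {D}, so it must be B.
(r5,c4): row 5 has {C}; column 4 has {A,B,C,E,F}, so it must be D.
(r6,c3): row 6 has {B,C,D,F}; column 3 has {A,B,C,D}, so it must be E.
(r6,c5): row 6 has {B,C,D,E,F}; column 5 has {B,D}, so it must be A.
(r5,c3): row 5 has {C,D}; column 3 has {A,B,C,D,E}, so it must be F.
(r5,c5): row 5 has {C,D,F}; column 5 has {A,B,D}, so it must be E.
(r3,c5): row 3 has {A,B,C}; column 5 has {A,B,D,E}, so it must be F.
(r3,c6): row 3 has {A,B,C,F}; column 6 has {C,D}, so it must be E.
(r5,c1): row 5 has {C,D,E,F}; column 1 has {B,C}, so it must be A.
(r5,c6): row 5 has {A,C,D,E,F}; column 6 has {C,D,E}, so it must be B.
(r1,c6): row 1 has {A,B,C,D}; column 6 has {B,C,D,E}, so it must be F.
(r2,c1): row 2 has {B,D,E}; column 1 has {A,B,C}, so it must be F.
(r2,c5): row 2 has {B,D,E,F}; column 5 has {A,B,D,E,F}, so it must be C.
(r2,c6): row 2 has {B,C,D,E,F}; column 6 has {B,C,D,E,F}, so it must be A.
(r3,c1): row 3 has {A,B,C,E,F}; column 1 has {A,B,C,F}, so it must be D.
(r1,c1): row 1 has {A,B,C,D,F}; column 1 has {A,B,C,D,F}, so it must be E.

E A B C D F / F E D B C A / D B C A F E / C F A E B D / A C F D E B / B D E F A C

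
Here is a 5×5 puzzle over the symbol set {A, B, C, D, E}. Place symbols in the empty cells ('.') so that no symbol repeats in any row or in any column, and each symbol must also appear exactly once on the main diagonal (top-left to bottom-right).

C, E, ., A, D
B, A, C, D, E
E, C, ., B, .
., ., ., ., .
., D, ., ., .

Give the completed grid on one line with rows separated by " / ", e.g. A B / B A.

C E B A D / B A C D E / E C D B A / D B A E C / A D E C B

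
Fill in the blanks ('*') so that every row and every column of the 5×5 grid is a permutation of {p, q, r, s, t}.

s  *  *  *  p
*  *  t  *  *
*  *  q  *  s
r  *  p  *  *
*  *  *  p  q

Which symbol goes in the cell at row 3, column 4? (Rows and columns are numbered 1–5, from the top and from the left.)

r

Cell (r1,c3): row 1 has {p,s}; column 3 has {p,q,t} → r.
Cell (r2,c5): row 2 has {t}; column 5 has {p,q,s} → r.
Cell (r4,c5): row 4 has {p,r}; column 5 has {p,q,r,s} → t.
Cell (r5,c1): row 5 has {p,q}; column 1 has {r,s} → t.
Cell (r5,c3): row 5 has {p,q,t}; column 3 has {p,q,r,t} → s.
Cell (r3,c1): row 3 has {q,s}; column 1 has {r,s,t} → p.
Cell (r5,c2): row 5 has {p,q,s,t}; column 2 is empty so far → r.
Cell (r2,c1): row 2 has {r,t}; column 1 has {p,r,s,t} → q.
Cell (r2,c4): row 2 has {q,r,t}; column 4 has {p} → s.
Cell (r3,c2): row 3 has {p,q,s}; column 2 has {r} → t.
Cell (r3,c4): row 3 has {p,q,s,t}; column 4 has {p,s} → r.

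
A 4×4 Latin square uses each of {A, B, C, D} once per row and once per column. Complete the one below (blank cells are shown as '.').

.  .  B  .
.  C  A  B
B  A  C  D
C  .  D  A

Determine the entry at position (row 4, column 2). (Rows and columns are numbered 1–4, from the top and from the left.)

B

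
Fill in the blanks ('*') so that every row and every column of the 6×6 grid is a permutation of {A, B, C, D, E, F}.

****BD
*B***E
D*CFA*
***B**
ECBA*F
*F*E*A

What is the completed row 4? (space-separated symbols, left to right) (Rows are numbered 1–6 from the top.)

A D F B E C

(r1,c4) = C
(r2,c4) = D
(r3,c2) = E
(r3,c6) = B
(r4,c6) = C
(r5,c5) = D
(r6,c3) = D
(r6,c5) = C
(r1,c2) = A
(r2,c5) = F
(r4,c2) = D
(r4,c5) = E
(r6,c1) = B
(r1,c1) = F
(r1,c3) = E
(r2,c3) = A
(r4,c1) = A
(r4,c3) = F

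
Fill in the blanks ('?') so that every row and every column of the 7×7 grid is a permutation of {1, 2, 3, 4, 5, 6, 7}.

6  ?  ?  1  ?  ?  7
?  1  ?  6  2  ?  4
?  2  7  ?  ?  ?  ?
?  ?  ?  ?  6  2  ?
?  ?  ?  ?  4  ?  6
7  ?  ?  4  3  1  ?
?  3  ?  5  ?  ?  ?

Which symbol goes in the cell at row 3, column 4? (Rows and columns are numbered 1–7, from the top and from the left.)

3

(r1,c5): row 1 has {1,6,7}; column 5 has {2,3,4,6}, so it must be 5.
(r3,c4): row 3 has {2,7}; column 4 has {1,4,5,6}, so it must be 3.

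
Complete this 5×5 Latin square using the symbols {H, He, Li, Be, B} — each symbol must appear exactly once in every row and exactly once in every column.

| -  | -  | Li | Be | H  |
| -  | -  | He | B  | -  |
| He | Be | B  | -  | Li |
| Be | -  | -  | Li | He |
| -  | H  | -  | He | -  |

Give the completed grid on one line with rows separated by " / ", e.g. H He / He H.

B He Li Be H / H Li He B Be / He Be B H Li / Be B H Li He / Li H Be He B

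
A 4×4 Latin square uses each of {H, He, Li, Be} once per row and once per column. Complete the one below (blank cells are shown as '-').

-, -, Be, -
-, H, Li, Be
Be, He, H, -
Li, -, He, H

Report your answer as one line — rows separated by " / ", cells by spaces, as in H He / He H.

(r1,c2) = Li
(r1,c4) = He
(r2,c1) = He
(r3,c4) = Li
(r4,c2) = Be
(r1,c1) = H

H Li Be He / He H Li Be / Be He H Li / Li Be He H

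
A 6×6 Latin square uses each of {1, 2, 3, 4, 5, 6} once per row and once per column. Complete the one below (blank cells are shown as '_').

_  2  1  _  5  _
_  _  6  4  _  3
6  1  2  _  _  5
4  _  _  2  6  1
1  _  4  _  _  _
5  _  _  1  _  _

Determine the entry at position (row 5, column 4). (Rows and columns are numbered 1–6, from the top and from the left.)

row 1 has {1,2,5}; column 1 has {1,4,5,6} — only 3 is left for (r1,c1).
row 1 has {1,2,3,5}; column 4 has {1,2,4} — only 6 is left for (r1,c4).
row 1 has {1,2,3,5,6}; column 6 has {1,3,5} — only 4 is left for (r1,c6).
row 2 has {3,4,6}; column 1 has {1,3,4,5,6} — only 2 is left for (r2,c1).
row 2 has {2,3,4,6}; column 2 has {1,2} — only 5 is left for (r2,c2).
row 2 has {2,3,4,5,6}; column 5 has {5,6} — only 1 is left for (r2,c5).
row 3 has {1,2,5,6}; column 4 has {1,2,4,6} — only 3 is left for (r3,c4).
row 3 has {1,2,3,5,6}; column 5 has {1,5,6} — only 4 is left for (r3,c5).
row 4 has {1,2,4,6}; column 2 has {1,2,5} — only 3 is left for (r4,c2).
row 4 has {1,2,3,4,6}; column 3 has {1,2,4,6} — only 5 is left for (r4,c3).
row 5 has {1,4}; column 2 has {1,2,3,5} — only 6 is left for (r5,c2).
row 5 has {1,4,6}; column 4 has {1,2,3,4,6} — only 5 is left for (r5,c4).

5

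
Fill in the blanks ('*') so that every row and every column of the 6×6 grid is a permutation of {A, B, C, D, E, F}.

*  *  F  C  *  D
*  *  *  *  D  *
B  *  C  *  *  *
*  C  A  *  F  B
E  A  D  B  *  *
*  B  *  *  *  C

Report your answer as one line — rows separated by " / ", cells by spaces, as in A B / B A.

A E F C B D / C F B A D E / B D C F E A / D C A E F B / E A D B C F / F B E D A C

Cell (r1,c1): row 1 has {C,D,F}; column 1 has {B,E} → A.
Cell (r1,c2): row 1 has {A,C,D,F}; column 2 has {A,B,C} → E.
Cell (r1,c5): row 1 has {A,C,D,E,F}; column 5 has {D,F} → B.
Cell (r2,c2): row 2 has {D}; column 2 has {A,B,C,E} → F.
Cell (r3,c2): row 3 has {B,C}; column 2 has {A,B,C,E,F} → D.
Cell (r4,c1): row 4 has {A,B,C,F}; column 1 has {A,B,E} → D.
Cell (r4,c4): row 4 has {A,B,C,D,F}; column 4 has {B,C} → E.
Cell (r5,c5): row 5 has {A,B,D,E}; column 5 has {B,D,F} → C.
Cell (r5,c6): row 5 has {A,B,C,D,E}; column 6 has {B,C,D} → F.
Cell (r6,c1): row 6 has {B,C}; column 1 has {A,B,D,E} → F.
Cell (r6,c3): row 6 has {B,C,F}; column 3 has {A,C,D,F} → E.
Cell (r6,c5): row 6 has {B,C,E,F}; column 5 has {B,C,D,F} → A.
Cell (r2,c1): row 2 has {D,F}; column 1 has {A,B,D,E,F} → C.
Cell (r2,c3): row 2 has {C,D,F}; column 3 has {A,C,D,E,F} → B.
Cell (r2,c4): row 2 has {B,C,D,F}; column 4 has {B,C,E} → A.
Cell (r2,c6): row 2 has {A,B,C,D,F}; column 6 has {B,C,D,F} → E.
Cell (r3,c4): row 3 has {B,C,D}; column 4 has {A,B,C,E} → F.
Cell (r3,c5): row 3 has {B,C,D,F}; column 5 has {A,B,C,D,F} → E.
Cell (r3,c6): row 3 has {B,C,D,E,F}; column 6 has {B,C,D,E,F} → A.
Cell (r6,c4): row 6 has {A,B,C,E,F}; column 4 has {A,B,C,E,F} → D.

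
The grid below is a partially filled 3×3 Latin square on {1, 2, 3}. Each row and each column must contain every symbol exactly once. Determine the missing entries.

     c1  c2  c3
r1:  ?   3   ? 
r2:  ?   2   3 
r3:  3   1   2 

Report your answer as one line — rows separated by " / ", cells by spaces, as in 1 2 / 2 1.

2 3 1 / 1 2 3 / 3 1 2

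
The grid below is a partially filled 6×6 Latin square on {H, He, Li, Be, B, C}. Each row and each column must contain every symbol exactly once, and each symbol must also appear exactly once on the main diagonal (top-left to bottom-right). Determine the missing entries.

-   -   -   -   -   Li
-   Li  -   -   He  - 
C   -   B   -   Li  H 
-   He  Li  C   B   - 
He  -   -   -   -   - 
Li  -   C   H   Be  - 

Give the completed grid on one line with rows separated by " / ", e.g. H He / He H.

Be H He B C Li / B Li H Be He C / C Be B He Li H / H He Li C B Be / He C Be Li H B / Li B C H Be He

(r3,c2) = Be
(r3,c4) = He
(r4,c6) = Be
(r5,c5) = H
(r6,c2) = B
(r6,c6) = He
(r1,c1) = Be
(r1,c4) = B
(r1,c5) = C
(r2,c4) = Be
(r4,c1) = H
(r5,c2) = C
(r5,c3) = Be
(r5,c4) = Li
(r5,c6) = B
(r1,c2) = H
(r1,c3) = He
(r2,c1) = B
(r2,c3) = H
(r2,c6) = C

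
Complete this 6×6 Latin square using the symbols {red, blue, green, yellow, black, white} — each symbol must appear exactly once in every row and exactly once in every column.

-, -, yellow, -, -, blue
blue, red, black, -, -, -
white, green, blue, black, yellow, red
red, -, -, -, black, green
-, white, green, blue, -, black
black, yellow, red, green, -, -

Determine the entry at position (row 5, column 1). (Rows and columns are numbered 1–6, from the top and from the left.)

yellow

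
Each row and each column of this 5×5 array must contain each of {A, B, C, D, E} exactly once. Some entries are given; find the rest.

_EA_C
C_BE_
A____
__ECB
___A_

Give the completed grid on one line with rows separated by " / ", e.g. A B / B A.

B E A D C / C D B E A / A C D B E / D A E C B / E B C A D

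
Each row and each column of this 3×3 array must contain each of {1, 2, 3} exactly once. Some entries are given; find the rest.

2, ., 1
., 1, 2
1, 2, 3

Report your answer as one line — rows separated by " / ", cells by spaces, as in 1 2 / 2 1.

2 3 1 / 3 1 2 / 1 2 3

(r1,c2) = 3
(r2,c1) = 3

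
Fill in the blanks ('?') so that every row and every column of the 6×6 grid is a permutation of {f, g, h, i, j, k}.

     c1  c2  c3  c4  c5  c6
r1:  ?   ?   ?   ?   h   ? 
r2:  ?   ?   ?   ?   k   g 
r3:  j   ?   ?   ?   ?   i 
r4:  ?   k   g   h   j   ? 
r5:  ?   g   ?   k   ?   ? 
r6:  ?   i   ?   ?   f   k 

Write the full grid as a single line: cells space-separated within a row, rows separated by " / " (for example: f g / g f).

At row 3, column 5: row 3 has {i,j}; column 5 has {f,h,j,k}; that leaves g.
At row 4, column 6: row 4 has {g,h,j,k}; column 6 has {g,i,k}; that leaves f.
At row 5, column 5: row 5 has {g,k}; column 5 has {f,g,h,j,k}; that leaves i.
At row 1, column 6: row 1 has {h}; column 6 has {f,g,i,k}; that leaves j.
At row 3, column 4: row 3 has {g,i,j}; column 4 has {h,k}; that leaves f.
At row 4, column 1: row 4 has {f,g,h,j,k}; column 1 has {j}; that leaves i.
At row 5, column 6: row 5 has {g,i,k}; column 6 has {f,g,i,j,k}; that leaves h.
At row 1, column 2: row 1 has {h,j}; column 2 has {g,i,k}; that leaves f.
At row 3, column 2: row 3 has {f,g,i,j}; column 2 has {f,g,i,k}; that leaves h.
At row 3, column 3: row 3 has {f,g,h,i,j}; column 3 has {g}; that leaves k.
At row 5, column 1: row 5 has {g,h,i,k}; column 1 has {i,j}; that leaves f.
At row 5, column 3: row 5 has {f,g,h,i,k}; column 3 has {g,k}; that leaves j.
At row 6, column 3: row 6 has {f,i,k}; column 3 has {g,j,k}; that leaves h.
At row 1, column 3: row 1 has {f,h,j}; column 3 has {g,h,j,k}; that leaves i.
At row 1, column 4: row 1 has {f,h,i,j}; column 4 has {f,h,k}; that leaves g.
At row 2, column 1: row 2 has {g,k}; column 1 has {f,i,j}; that leaves h.
At row 2, column 2: row 2 has {g,h,k}; column 2 has {f,g,h,i,k}; that leaves j.
At row 2, column 3: row 2 has {g,h,j,k}; column 3 has {g,h,i,j,k}; that leaves f.
At row 2, column 4: row 2 has {f,g,h,j,k}; column 4 has {f,g,h,k}; that leaves i.
At row 6, column 1: row 6 has {f,h,i,k}; column 1 has {f,h,i,j}; that leaves g.
At row 6, column 4: row 6 has {f,g,h,i,k}; column 4 has {f,g,h,i,k}; that leaves j.
At row 1, column 1: row 1 has {f,g,h,i,j}; column 1 has {f,g,h,i,j}; that leaves k.

k f i g h j / h j f i k g / j h k f g i / i k g h j f / f g j k i h / g i h j f k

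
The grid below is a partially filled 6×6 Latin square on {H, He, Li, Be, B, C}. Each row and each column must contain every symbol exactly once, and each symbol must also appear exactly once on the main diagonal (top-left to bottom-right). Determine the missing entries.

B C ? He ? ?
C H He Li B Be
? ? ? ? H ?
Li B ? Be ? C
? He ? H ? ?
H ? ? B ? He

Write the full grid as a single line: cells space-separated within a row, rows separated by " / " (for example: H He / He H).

B C Be He Li H / C H He Li B Be / He Be Li C H B / Li B H Be He C / Be He B H C Li / H Li C B Be He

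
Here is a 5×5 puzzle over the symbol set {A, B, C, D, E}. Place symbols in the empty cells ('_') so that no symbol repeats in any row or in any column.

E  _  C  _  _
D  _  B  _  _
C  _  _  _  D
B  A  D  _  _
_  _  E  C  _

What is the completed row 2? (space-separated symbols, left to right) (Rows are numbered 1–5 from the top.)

(r3,c3) = A
(r4,c4) = E
(r4,c5) = C
(r5,c1) = A
(r5,c5) = B
(r1,c5) = A
(r2,c4) = A
(r2,c5) = E
(r3,c4) = B
(r5,c2) = D
(r1,c2) = B
(r1,c4) = D
(r2,c2) = C

D C B A E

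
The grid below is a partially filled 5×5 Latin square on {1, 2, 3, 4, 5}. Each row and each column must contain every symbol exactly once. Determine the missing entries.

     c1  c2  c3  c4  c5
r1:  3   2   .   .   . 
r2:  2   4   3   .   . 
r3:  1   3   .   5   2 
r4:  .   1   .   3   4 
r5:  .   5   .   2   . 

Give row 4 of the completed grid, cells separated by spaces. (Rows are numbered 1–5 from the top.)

(r2,c4): row 2 has {2,3,4}; column 4 has {2,3,5}, so it must be 1.
(r2,c5): row 2 has {1,2,3,4}; column 5 has {2,4}, so it must be 5.
(r3,c3): row 3 has {1,2,3,5}; column 3 has {3}, so it must be 4.
(r4,c1): row 4 has {1,3,4}; column 1 has {1,2,3}, so it must be 5.
(r4,c3): row 4 has {1,3,4,5}; column 3 has {3,4}, so it must be 2.

5 1 2 3 4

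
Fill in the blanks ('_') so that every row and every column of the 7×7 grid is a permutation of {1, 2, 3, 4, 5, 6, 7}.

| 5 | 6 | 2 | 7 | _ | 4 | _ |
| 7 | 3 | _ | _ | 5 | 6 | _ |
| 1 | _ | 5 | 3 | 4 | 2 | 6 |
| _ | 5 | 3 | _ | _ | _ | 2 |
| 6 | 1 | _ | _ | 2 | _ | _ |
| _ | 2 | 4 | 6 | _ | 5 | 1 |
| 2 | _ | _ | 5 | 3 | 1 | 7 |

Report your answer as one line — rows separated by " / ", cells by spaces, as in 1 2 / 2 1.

5 6 2 7 1 4 3 / 7 3 1 2 5 6 4 / 1 7 5 3 4 2 6 / 4 5 3 1 6 7 2 / 6 1 7 4 2 3 5 / 3 2 4 6 7 5 1 / 2 4 6 5 3 1 7

(r1,c5) = 1
(r1,c7) = 3
(r2,c3) = 1
(r2,c7) = 4
(r3,c2) = 7
(r4,c1) = 4
(r4,c4) = 1
(r4,c6) = 7
(r5,c3) = 7
(r5,c4) = 4
(r5,c6) = 3
(r5,c7) = 5
(r6,c1) = 3
(r6,c5) = 7
(r7,c2) = 4
(r7,c3) = 6
(r2,c4) = 2
(r4,c5) = 6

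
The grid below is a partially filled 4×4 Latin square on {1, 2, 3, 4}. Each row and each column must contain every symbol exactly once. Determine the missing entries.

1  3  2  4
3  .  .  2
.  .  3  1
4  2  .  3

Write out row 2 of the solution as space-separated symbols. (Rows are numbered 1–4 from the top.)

3 1 4 2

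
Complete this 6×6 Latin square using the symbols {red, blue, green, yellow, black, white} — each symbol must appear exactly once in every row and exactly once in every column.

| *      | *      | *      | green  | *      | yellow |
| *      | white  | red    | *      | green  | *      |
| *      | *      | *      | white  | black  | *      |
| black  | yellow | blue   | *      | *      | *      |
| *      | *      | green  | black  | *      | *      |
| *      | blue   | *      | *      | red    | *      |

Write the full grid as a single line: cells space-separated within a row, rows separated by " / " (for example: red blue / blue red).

red black white green blue yellow / yellow white red blue green black / blue green yellow white black red / black yellow blue red white green / white red green black yellow blue / green blue black yellow red white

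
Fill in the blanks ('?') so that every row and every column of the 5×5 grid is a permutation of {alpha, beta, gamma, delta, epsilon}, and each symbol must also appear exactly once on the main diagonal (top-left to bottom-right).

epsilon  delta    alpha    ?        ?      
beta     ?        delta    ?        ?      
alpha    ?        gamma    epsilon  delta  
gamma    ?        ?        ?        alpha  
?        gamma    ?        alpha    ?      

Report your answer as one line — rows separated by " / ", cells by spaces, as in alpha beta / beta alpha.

epsilon delta alpha beta gamma / beta alpha delta gamma epsilon / alpha beta gamma epsilon delta / gamma epsilon beta delta alpha / delta gamma epsilon alpha beta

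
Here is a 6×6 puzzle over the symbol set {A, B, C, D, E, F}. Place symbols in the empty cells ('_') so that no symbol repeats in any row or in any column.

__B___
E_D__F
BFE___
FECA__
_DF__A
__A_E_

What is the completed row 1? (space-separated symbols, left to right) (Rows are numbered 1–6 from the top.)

A C B D F E

row 5 has {A,D,F}; column 1 has {B,E,F} — only C is left for (r5,c1).
row 5 has {A,C,D,F}; column 5 has {E} — only B is left for (r5,c5).
row 6 has {A,E}; column 1 has {B,C,E,F} — only D is left for (r6,c1).
row 1 has {B}; column 1 has {B,C,D,E,F} — only A is left for (r1,c1).
row 1 has {A,B}; column 2 has {D,E,F} — only C is left for (r1,c2).
row 4 has {A,C,E,F}; column 5 has {B,E} — only D is left for (r4,c5).
row 4 has {A,C,D,E,F}; column 6 has {A,F} — only B is left for (r4,c6).
row 5 has {A,B,C,D,F}; column 4 has {A} — only E is left for (r5,c4).
row 6 has {A,D,E}; column 2 has {C,D,E,F} — only B is left for (r6,c2).
row 6 has {A,B,D,E}; column 6 has {A,B,F} — only C is left for (r6,c6).
row 1 has {A,B,C}; column 5 has {B,D,E} — only F is left for (r1,c5).
row 2 has {D,E,F}; column 2 has {B,C,D,E,F} — only A is left for (r2,c2).
row 2 has {A,D,E,F}; column 5 has {B,D,E,F} — only C is left for (r2,c5).
row 3 has {B,E,F}; column 5 has {B,C,D,E,F} — only A is left for (r3,c5).
row 3 has {A,B,E,F}; column 6 has {A,B,C,F} — only D is left for (r3,c6).
row 6 has {A,B,C,D,E}; column 4 has {A,E} — only F is left for (r6,c4).
row 1 has {A,B,C,F}; column 4 has {A,E,F} — only D is left for (r1,c4).
row 1 has {A,B,C,D,F}; column 6 has {A,B,C,D,F} — only E is left for (r1,c6).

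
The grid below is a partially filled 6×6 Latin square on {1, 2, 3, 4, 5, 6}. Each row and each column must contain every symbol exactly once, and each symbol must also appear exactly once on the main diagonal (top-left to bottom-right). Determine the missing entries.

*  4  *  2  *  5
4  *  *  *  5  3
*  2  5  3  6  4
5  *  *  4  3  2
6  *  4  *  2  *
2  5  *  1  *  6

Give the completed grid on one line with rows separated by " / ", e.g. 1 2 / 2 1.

3 4 6 2 1 5 / 4 1 2 6 5 3 / 1 2 5 3 6 4 / 5 6 1 4 3 2 / 6 3 4 5 2 1 / 2 5 3 1 4 6

(r1,c5) = 1
(r2,c2) = 1
(r2,c4) = 6
(r3,c1) = 1
(r4,c2) = 6
(r4,c3) = 1
(r5,c2) = 3
(r5,c4) = 5
(r5,c6) = 1
(r6,c3) = 3
(r6,c5) = 4
(r1,c1) = 3
(r1,c3) = 6
(r2,c3) = 2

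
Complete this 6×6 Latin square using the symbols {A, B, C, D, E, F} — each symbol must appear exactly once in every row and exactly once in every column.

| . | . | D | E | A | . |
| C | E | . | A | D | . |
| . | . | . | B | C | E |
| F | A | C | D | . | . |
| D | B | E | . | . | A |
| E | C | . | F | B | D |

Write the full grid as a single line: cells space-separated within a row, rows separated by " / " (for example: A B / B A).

B F D E A C / C E B A D F / A D F B C E / F A C D E B / D B E C F A / E C A F B D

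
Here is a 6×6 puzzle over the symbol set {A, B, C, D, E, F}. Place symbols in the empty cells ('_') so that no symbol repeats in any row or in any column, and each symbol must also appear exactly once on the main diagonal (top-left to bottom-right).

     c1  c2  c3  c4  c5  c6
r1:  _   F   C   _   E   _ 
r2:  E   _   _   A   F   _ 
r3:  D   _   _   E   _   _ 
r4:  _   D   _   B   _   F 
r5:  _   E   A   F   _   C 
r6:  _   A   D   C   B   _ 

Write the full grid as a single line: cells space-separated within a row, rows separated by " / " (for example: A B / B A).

A F C D E B / E C B A F D / D B F E C A / C D E B A F / B E A F D C / F A D C B E

row 1 has {C,E,F}; column 1 has {D,E}; the diagonal has {B} — only A is left for (r1,c1).
row 1 has {A,C,E,F}; column 4 has {A,B,C,E,F} — only D is left for (r1,c4).
row 1 has {A,C,D,E,F}; column 6 has {C,F} — only B is left for (r1,c6).
row 2 has {A,E,F}; column 2 has {A,D,E,F}; the diagonal has {A,B} — only C is left for (r2,c2).
row 2 has {A,C,E,F}; column 3 has {A,C,D} — only B is left for (r2,c3).
row 2 has {A,B,C,E,F}; column 6 has {B,C,F} — only D is left for (r2,c6).
row 3 has {D,E}; column 2 has {A,C,D,E,F} — only B is left for (r3,c2).
row 3 has {B,D,E}; column 3 has {A,B,C,D}; the diagonal has {A,B,C} — only F is left for (r3,c3).
row 3 has {B,D,E,F}; column 6 has {B,C,D,F} — only A is left for (r3,c6).
row 4 has {B,D,F}; column 1 has {A,D,E} — only C is left for (r4,c1).
row 4 has {B,C,D,F}; column 3 has {A,B,C,D,F} — only E is left for (r4,c3).
row 4 has {B,C,D,E,F}; column 5 has {B,E,F} — only A is left for (r4,c5).
row 5 has {A,C,E,F}; column 1 has {A,C,D,E} — only B is left for (r5,c1).
row 5 has {A,B,C,E,F}; column 5 has {A,B,E,F}; the diagonal has {A,B,C,F} — only D is left for (r5,c5).
row 6 has {A,B,C,D}; column 1 has {A,B,C,D,E} — only F is left for (r6,c1).
row 6 has {A,B,C,D,F}; column 6 has {A,B,C,D,F}; the diagonal has {A,B,C,D,F} — only E is left for (r6,c6).
row 3 has {A,B,D,E,F}; column 5 has {A,B,D,E,F} — only C is left for (r3,c5).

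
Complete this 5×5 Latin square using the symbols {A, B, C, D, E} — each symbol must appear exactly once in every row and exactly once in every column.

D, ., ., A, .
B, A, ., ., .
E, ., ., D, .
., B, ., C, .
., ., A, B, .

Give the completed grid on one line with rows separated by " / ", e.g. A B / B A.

D E C A B / B A D E C / E C B D A / A B E C D / C D A B E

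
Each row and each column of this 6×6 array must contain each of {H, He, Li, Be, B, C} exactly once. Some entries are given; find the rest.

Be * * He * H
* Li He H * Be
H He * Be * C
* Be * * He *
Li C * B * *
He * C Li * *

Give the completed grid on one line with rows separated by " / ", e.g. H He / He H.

Be B Li He C H / C Li He H B Be / H He B Be Li C / B Be H C He Li / Li C Be B H He / He H C Li Be B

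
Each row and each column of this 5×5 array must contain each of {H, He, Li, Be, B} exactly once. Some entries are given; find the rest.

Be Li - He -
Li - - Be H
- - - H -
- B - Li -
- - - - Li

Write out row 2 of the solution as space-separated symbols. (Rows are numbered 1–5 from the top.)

row 1 has {He,Li,Be}; column 5 has {H,Li} — only B is left for (r1,c5).
row 2 has {H,Li,Be}; column 2 has {Li,B} — only He is left for (r2,c2).
row 2 has {H,He,Li,Be}; column 3 is empty so far — only B is left for (r2,c3).

Li He B Be H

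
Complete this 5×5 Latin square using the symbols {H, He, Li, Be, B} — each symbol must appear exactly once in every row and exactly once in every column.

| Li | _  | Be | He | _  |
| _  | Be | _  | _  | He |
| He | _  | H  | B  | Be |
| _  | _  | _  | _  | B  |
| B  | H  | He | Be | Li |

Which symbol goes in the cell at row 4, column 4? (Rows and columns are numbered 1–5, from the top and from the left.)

H

(r1,c2) = B
(r1,c5) = H
(r2,c1) = H
(r2,c4) = Li
(r3,c2) = Li
(r4,c1) = Be
(r4,c2) = He
(r4,c3) = Li
(r4,c4) = H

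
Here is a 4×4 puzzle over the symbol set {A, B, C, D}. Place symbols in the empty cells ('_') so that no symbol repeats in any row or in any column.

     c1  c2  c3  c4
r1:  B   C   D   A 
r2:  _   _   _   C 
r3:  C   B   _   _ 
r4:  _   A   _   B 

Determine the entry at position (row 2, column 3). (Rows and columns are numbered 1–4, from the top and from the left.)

B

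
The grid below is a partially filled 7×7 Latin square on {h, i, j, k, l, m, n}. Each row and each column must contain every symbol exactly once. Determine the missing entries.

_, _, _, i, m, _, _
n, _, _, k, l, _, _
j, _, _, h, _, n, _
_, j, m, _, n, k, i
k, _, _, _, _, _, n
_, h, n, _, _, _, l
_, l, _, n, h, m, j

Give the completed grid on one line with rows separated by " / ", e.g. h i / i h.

l n j i m h k / n m i k l j h / j k l h i n m / h j m l n k i / k i h m j l n / m h n j k i l / i l k n h m j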